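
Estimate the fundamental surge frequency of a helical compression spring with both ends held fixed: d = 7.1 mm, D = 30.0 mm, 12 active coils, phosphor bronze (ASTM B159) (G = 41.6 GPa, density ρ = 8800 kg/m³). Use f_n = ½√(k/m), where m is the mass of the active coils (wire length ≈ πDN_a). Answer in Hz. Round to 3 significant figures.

161 Hz

k = Gd⁴/(8D³N_a) = (41.6×10³)(7.1⁴)/(8·30.0³·12) = 40.784 N/mm = 40784 N/m
Wire length L = πDN_a = π·30.0·12 = 1131 mm
m = ρ·(πd²/4)·L = 8800 × 39.592×10⁻⁶ m² × 1.131 m = 0.39404 kg
f_n = ½√(k/m) = 0.5·√(40784/0.39404) = 0.5·√(1.035e+05) = 160.86 Hz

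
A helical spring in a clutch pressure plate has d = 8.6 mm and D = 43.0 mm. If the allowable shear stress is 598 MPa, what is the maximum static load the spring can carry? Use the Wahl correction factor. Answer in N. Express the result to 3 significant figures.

C = D/d = 43.0/8.6 = 5.0000
K_W = (4C−1)/(4C−4) + 0.615/C = 19.000/16.000 + 0.1230 = 1.3105
τ_max = K·8FD/(πd³) → F_max = τ_allow·πd³/(8DK)
F_max = 598·π·8.6³/(8·43.0·1.3105) = 1.1949e+06/450.81 = 2650.6 N

2650 N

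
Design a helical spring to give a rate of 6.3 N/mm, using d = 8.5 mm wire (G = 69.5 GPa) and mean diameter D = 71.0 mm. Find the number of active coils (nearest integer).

N_a = Gd⁴/(8D³k) = (69.5×10³ × 8.5⁴)/(8 × 71.0³ × 6.3)
    = 3.62794e+08 / 1.80387e+07 = 20.11 → 20 coils

20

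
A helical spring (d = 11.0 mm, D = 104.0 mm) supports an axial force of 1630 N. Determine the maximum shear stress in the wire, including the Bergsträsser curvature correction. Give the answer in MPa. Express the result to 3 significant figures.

Spring index C = D/d = 104.0/11.0 = 9.4545
K_B = (4C+2)/(4C−3) = 39.818/34.818 = 1.1436
τ₀ = 8FD/(πd³) = 8·1630·104.0/(π·11.0³) = 1.35616e+06/4181.5 = 324.33 MPa
τ_max = K·τ₀ = 1.1436 × 324.33 = 370.9 MPa

371 MPa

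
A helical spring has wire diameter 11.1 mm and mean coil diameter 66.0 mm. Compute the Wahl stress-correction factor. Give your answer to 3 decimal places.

C = D/d = 66.0/11.1 = 5.9459
K_W = (4C−1)/(4C−4) + 0.615/C = 22.784/19.784 + 0.1034 = 1.2551

1.255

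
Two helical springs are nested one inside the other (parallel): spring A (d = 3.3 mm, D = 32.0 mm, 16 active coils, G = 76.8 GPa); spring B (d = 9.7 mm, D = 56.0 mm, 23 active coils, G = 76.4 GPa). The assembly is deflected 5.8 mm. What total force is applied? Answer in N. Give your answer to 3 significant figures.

k_A = Gd⁴/(8D³N_a) = (76.8×10³)(3.3⁴)/(8·32.0³·16) = 2.1715 N/mm
k_B = Gd⁴/(8D³N_a) = (76.4×10³)(9.7⁴)/(8·56.0³·23) = 20.931 N/mm
Parallel: k_eq = 2.1715 + 20.931 = 23.103 N/mm
F = k_eq·δ = 23.103·5.8 = 134 N

134 N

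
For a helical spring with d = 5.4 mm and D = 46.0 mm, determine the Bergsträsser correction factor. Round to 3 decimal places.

C = D/d = 46.0/5.4 = 8.5185
K_B = (4C+2)/(4C−3) = 36.074/31.074 = 1.1609

1.161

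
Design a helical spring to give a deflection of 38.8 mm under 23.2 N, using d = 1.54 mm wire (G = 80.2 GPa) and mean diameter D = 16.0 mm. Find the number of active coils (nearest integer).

23

Required rate k = F/δ = 23.2/38.8 = 0.59794 N/mm
N_a = Gd⁴/(8D³k) = (80.2×10³ × 1.54⁴)/(8 × 16.0³ × 0.59794)
    = 451084 / 19593.2 = 23.02 → 23 coils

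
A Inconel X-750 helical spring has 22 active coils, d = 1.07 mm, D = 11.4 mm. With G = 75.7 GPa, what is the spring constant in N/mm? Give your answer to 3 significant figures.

k = Gd⁴/(8D³N_a) = (75.7×10³ × 1.07⁴) / (8 × 11.4³ × 22)
  = 99227.3 / 260752 = 0.38054 N/mm

0.381 N/mm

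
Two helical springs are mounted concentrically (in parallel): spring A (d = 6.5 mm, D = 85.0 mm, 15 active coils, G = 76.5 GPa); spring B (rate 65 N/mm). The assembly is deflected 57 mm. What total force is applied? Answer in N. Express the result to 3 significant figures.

3810 N

k_A = Gd⁴/(8D³N_a) = (76.5×10³)(6.5⁴)/(8·85.0³·15) = 1.853 N/mm
Parallel: k_eq = 1.853 + 65 = 66.853 N/mm
F = k_eq·δ = 66.853·57 = 3810.6 N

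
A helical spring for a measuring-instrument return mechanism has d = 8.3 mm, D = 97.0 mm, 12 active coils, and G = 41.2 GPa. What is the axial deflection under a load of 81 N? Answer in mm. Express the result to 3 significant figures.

k = Gd⁴/(8D³N_a) = (41.2×10³)(8.3⁴)/(8·97.0³·12) = 2.2316 N/mm
δ = F/k = 81 / 2.2316 = 36.296 mm

36.3 mm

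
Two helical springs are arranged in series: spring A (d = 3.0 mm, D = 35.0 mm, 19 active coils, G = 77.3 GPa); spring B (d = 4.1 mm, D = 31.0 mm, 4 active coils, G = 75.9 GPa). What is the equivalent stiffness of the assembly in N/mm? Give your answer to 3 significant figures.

k_A = Gd⁴/(8D³N_a) = (77.3×10³)(3.0⁴)/(8·35.0³·19) = 0.96076 N/mm
k_B = Gd⁴/(8D³N_a) = (75.9×10³)(4.1⁴)/(8·31.0³·4) = 22.498 N/mm
Series: 1/k_eq = 1/0.96076 + 1/22.498 = 1.0853; k_eq = 0.92142 N/mm

0.921 N/mm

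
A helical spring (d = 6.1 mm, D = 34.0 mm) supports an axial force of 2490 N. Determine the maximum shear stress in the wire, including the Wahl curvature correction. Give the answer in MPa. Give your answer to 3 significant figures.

1210 MPa

Spring index C = D/d = 34.0/6.1 = 5.5738
K_W = (4C−1)/(4C−4) + 0.615/C = 21.295/18.295 + 0.1103 = 1.2743
τ₀ = 8FD/(πd³) = 8·2490·34.0/(π·6.1³) = 677280/713.08 = 949.79 MPa
τ_max = K·τ₀ = 1.2743 × 949.79 = 1210.3 MPa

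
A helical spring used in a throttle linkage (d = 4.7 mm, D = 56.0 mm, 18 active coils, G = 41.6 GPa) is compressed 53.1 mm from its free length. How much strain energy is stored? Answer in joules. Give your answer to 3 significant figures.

1.13 J

k = Gd⁴/(8D³N_a) = (41.6×10³)(4.7⁴)/(8·56.0³·18) = 0.80271 N/mm
U = ½kδ² = 0.5 × 0.80271 × 53.1² = 1131.7 N·mm = 1.1317 J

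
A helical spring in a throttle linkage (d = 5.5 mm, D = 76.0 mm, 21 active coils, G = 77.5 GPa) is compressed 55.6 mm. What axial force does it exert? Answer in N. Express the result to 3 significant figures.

53.5 N

k = Gd⁴/(8D³N_a) = (77.5×10³)(5.5⁴)/(8·76.0³·21) = 0.96162 N/mm
F = k·δ = 0.96162 × 55.6 = 53.466 N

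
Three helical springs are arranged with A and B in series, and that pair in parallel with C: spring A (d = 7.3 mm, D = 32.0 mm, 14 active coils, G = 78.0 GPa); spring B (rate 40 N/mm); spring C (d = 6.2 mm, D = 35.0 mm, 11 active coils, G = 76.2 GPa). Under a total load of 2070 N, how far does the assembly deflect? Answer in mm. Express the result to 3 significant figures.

38.4 mm

k_A = Gd⁴/(8D³N_a) = (78.0×10³)(7.3⁴)/(8·32.0³·14) = 60.356 N/mm
k_C = Gd⁴/(8D³N_a) = (76.2×10³)(6.2⁴)/(8·35.0³·11) = 29.842 N/mm
Springs A,B series: k_AB = 1/(1/60.356+1/40) = 24.057 N/mm; parallel with C: k_eq = 24.057+29.842 = 53.899 N/mm
δ = F/k_eq = 2070/53.899 = 38.405 mm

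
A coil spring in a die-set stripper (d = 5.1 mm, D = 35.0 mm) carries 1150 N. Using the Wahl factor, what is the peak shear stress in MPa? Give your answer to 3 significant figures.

Spring index C = D/d = 35.0/5.1 = 6.8627
K_W = (4C−1)/(4C−4) + 0.615/C = 26.451/23.451 + 0.0896 = 1.2175
τ₀ = 8FD/(πd³) = 8·1150·35.0/(π·5.1³) = 322000/416.74 = 772.67 MPa
τ_max = K·τ₀ = 1.2175 × 772.67 = 940.76 MPa

941 MPa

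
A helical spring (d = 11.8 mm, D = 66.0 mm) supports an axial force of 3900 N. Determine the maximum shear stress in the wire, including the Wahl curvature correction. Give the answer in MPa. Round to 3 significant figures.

Spring index C = D/d = 66.0/11.8 = 5.5932
K_W = (4C−1)/(4C−4) + 0.615/C = 21.373/18.373 + 0.1100 = 1.2732
τ₀ = 8FD/(πd³) = 8·3900·66.0/(π·11.8³) = 2.0592e+06/5161.7 = 398.94 MPa
τ_max = K·τ₀ = 1.2732 × 398.94 = 507.94 MPa

508 MPa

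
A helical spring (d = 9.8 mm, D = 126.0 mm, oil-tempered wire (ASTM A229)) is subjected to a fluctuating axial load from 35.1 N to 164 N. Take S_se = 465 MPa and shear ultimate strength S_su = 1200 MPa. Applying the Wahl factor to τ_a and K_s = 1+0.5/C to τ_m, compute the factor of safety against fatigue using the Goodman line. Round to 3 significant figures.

12.2

C = D/d = 126.0/9.8 = 12.8571; K_W = (4C−1)/(4C−4)+0.615/C = 1.1111; K_s = 1+0.5/C = 1.0389
F_a = (F_max−F_min)/2 = 64.45 N; F_m = (F_max+F_min)/2 = 99.55 N
τ_a = K_W·8F_aD/(πd³) = 1.1111 × 21.971 = 24.412 MPa
τ_m = K_s·8F_mD/(πd³) = 1.0389 × 33.937 = 35.257 MPa
Goodman: 1/n_f = τ_a/S_se + τ_m/S_su = 24.412/465 + 35.257/1200 = 0.05250 + 0.02938 = 0.08188
n_f = 1/0.08188 = 12.21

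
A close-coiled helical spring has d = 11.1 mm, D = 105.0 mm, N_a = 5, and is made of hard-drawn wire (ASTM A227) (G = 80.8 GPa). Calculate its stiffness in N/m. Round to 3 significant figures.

26500 N/m

k = Gd⁴/(8D³N_a) = (80.8×10³ × 11.1⁴) / (8 × 105.0³ × 5)
  = 1.2266e+09 / 4.6305e+07 = 26.49 N/mm = 26490 N/m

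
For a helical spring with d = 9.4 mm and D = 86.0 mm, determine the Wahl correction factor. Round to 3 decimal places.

C = D/d = 86.0/9.4 = 9.1489
K_W = (4C−1)/(4C−4) + 0.615/C = 35.596/32.596 + 0.0672 = 1.1593

1.159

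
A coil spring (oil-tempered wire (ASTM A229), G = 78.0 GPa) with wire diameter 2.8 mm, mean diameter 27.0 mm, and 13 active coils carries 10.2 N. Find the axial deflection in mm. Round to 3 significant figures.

k = Gd⁴/(8D³N_a) = (78.0×10³)(2.8⁴)/(8·27.0³·13) = 2.3421 N/mm
δ = F/k = 10.2 / 2.3421 = 4.3551 mm

4.36 mm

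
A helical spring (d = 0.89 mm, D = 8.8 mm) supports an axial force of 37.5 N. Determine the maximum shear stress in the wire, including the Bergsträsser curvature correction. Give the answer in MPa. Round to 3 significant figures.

1360 MPa

Spring index C = D/d = 8.8/0.89 = 9.8876
K_B = (4C+2)/(4C−3) = 41.551/36.551 = 1.1368
τ₀ = 8FD/(πd³) = 8·37.5·8.8/(π·0.89³) = 2640/2.2147 = 1192 MPa
τ_max = K·τ₀ = 1.1368 × 1192 = 1355.1 MPa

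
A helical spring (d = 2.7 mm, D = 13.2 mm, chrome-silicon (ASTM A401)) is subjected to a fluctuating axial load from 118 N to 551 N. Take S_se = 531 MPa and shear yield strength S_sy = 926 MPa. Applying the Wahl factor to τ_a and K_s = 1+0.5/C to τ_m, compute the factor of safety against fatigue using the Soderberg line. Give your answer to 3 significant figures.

C = D/d = 13.2/2.7 = 4.8889; K_W = (4C−1)/(4C−4)+0.615/C = 1.3187; K_s = 1+0.5/C = 1.1023
F_a = (F_max−F_min)/2 = 216.5 N; F_m = (F_max+F_min)/2 = 334.5 N
τ_a = K_W·8F_aD/(πd³) = 1.3187 × 369.73 = 487.54 MPa
τ_m = K_s·8F_mD/(πd³) = 1.1023 × 571.24 = 629.66 MPa
Soderberg: 1/n_f = τ_a/S_se + τ_m/S_sy = 487.54/531 + 629.66/926 = 0.91816 + 0.67998 = 1.5981
n_f = 1/1.5981 = 0.6257

0.626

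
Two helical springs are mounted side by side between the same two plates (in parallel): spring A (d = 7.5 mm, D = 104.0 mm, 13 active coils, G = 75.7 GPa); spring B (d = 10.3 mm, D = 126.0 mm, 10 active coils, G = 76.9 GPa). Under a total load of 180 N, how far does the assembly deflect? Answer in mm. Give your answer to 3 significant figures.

k_A = Gd⁴/(8D³N_a) = (75.7×10³)(7.5⁴)/(8·104.0³·13) = 2.0474 N/mm
k_B = Gd⁴/(8D³N_a) = (76.9×10³)(10.3⁴)/(8·126.0³·10) = 5.4085 N/mm
Parallel: k_eq = 2.0474 + 5.4085 = 7.4559 N/mm
δ = F/k_eq = 180/7.4559 = 24.142 mm

24.1 mm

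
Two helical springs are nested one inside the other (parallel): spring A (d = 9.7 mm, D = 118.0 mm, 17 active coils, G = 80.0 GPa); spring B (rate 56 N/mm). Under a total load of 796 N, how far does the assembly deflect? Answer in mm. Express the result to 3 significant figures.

k_A = Gd⁴/(8D³N_a) = (80.0×10³)(9.7⁴)/(8·118.0³·17) = 3.1695 N/mm
Parallel: k_eq = 3.1695 + 56 = 59.17 N/mm
δ = F/k_eq = 796/59.17 = 13.453 mm

13.5 mm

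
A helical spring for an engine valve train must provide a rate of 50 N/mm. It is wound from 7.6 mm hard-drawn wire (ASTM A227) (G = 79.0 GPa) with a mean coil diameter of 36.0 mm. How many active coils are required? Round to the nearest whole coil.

N_a = Gd⁴/(8D³k) = (79.0×10³ × 7.6⁴)/(8 × 36.0³ × 50)
    = 2.63561e+08 / 1.86624e+07 = 14.12 → 14 coils

14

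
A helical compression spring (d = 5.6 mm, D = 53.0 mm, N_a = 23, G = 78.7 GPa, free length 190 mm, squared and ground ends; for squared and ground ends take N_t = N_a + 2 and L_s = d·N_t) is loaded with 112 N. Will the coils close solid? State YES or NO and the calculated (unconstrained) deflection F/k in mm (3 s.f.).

k = Gd⁴/(8D³N_a) = (78.7×10³)(5.6⁴)/(8·53.0³·23) = 2.8254 N/mm
N_t = 25; L_s = 5.6·25 = 140 mm; δ_solid = L₀ − L_s = 190 − 140 = 50 mm
δ = F/k = 112/2.8254 = 39.64 mm
δ < δ_solid → spring does not go solid

NO, δ = 39.6 mm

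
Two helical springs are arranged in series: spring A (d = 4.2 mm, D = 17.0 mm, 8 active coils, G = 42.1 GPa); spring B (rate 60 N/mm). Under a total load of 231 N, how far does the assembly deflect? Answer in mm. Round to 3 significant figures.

9.39 mm

k_A = Gd⁴/(8D³N_a) = (42.1×10³)(4.2⁴)/(8·17.0³·8) = 41.663 N/mm
Series: 1/k_eq = 1/41.663 + 1/60 = 0.040669; k_eq = 24.589 N/mm
δ = F/k_eq = 231/24.589 = 9.3945 mm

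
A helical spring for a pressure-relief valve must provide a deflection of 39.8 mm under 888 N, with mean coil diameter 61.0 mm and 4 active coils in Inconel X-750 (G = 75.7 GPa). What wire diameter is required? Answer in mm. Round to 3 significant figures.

6.80 mm

Required rate k = F/δ = 888/39.8 = 22.312 N/mm
d = (8D³N_a·k / G)^(1/4) = (8·61.0³·4·22.312 / (75.7×10³))^0.25
  = (2140.8)^0.25 = 6.8021 mm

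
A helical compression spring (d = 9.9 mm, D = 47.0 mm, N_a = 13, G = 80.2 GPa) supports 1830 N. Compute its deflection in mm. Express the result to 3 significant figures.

25.6 mm

k = Gd⁴/(8D³N_a) = (80.2×10³)(9.9⁴)/(8·47.0³·13) = 71.349 N/mm
δ = F/k = 1830 / 71.349 = 25.649 mm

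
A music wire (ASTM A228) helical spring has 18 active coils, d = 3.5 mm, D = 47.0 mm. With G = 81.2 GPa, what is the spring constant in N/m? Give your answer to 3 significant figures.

k = Gd⁴/(8D³N_a) = (81.2×10³ × 3.5⁴) / (8 × 47.0³ × 18)
  = 1.21851e+07 / 1.49505e+07 = 0.81503 N/mm = 815.03 N/m

815 N/m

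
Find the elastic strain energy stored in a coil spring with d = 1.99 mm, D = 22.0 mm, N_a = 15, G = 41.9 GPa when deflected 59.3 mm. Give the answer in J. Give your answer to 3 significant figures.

k = Gd⁴/(8D³N_a) = (41.9×10³)(1.99⁴)/(8·22.0³·15) = 0.51425 N/mm
U = ½kδ² = 0.5 × 0.51425 × 59.3² = 904.18 N·mm = 0.90418 J

0.904 J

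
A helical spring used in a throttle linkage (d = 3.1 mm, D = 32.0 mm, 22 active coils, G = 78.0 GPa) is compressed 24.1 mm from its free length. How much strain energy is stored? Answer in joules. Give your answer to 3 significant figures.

0.363 J

k = Gd⁴/(8D³N_a) = (78.0×10³)(3.1⁴)/(8·32.0³·22) = 1.249 N/mm
U = ½kδ² = 0.5 × 1.249 × 24.1² = 362.73 N·mm = 0.36273 J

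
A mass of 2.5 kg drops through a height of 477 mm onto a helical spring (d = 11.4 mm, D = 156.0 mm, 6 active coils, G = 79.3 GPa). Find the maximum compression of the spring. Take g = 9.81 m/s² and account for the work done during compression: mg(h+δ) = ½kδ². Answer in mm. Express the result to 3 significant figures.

k = Gd⁴/(8D³N_a) = (79.3×10³)(11.4⁴)/(8·156.0³·6) = 7.3498 N/mm
W = mg = 2.5 × 9.81 = 24.525 N
½kδ² − Wδ − Wh = 0 → δ = (W + √(W² + 2kWh))/k
δ = (24.525 + √(601.48 + 171963))/7.3498 = (24.525 + 415.41)/7.3498 = 59.856 mm

59.9 mm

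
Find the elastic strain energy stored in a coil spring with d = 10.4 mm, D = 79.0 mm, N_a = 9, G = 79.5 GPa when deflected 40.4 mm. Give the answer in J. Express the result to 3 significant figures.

k = Gd⁴/(8D³N_a) = (79.5×10³)(10.4⁴)/(8·79.0³·9) = 26.199 N/mm
U = ½kδ² = 0.5 × 26.199 × 40.4² = 21381 N·mm = 21.381 J

21.4 J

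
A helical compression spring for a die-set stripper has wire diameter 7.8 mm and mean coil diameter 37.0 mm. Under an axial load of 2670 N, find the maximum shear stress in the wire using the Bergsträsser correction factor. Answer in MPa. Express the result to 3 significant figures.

696 MPa

Spring index C = D/d = 37.0/7.8 = 4.7436
K_B = (4C+2)/(4C−3) = 20.974/15.974 = 1.3130
τ₀ = 8FD/(πd³) = 8·2670·37.0/(π·7.8³) = 790320/1490.8 = 530.11 MPa
τ_max = K·τ₀ = 1.3130 × 530.11 = 696.04 MPa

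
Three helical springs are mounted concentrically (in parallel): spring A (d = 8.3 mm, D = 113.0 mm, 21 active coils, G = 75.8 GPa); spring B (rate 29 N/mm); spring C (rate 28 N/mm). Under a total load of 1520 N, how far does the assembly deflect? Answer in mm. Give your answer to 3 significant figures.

26.0 mm

k_A = Gd⁴/(8D³N_a) = (75.8×10³)(8.3⁴)/(8·113.0³·21) = 1.484 N/mm
Parallel: k_eq = 1.484 + 29 + 28 = 58.484 N/mm
δ = F/k_eq = 1520/58.484 = 25.99 mm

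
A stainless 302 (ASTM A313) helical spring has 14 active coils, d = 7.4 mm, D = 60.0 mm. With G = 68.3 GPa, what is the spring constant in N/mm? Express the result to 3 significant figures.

k = Gd⁴/(8D³N_a) = (68.3×10³ × 7.4⁴) / (8 × 60.0³ × 14)
  = 2.04808e+08 / 2.4192e+07 = 8.466 N/mm

8.47 N/mm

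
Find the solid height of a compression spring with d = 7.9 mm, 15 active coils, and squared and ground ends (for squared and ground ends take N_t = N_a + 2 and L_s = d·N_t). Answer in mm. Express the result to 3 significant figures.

134 mm

squared and ground ends: N_t = N_a + 2 = 15 + 2 = 17
L_s = d·N_t = 7.9 × 17 = 134.3 mm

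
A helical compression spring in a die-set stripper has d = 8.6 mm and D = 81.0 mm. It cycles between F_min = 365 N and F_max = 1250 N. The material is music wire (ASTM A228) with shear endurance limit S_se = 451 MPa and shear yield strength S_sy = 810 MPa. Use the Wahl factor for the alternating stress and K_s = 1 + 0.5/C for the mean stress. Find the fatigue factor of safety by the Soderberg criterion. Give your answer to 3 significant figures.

1.41

C = D/d = 81.0/8.6 = 9.4186; K_W = (4C−1)/(4C−4)+0.615/C = 1.1544; K_s = 1+0.5/C = 1.0531
F_a = (F_max−F_min)/2 = 442.5 N; F_m = (F_max+F_min)/2 = 807.5 N
τ_a = K_W·8F_aD/(πd³) = 1.1544 × 143.5 = 165.65 MPa
τ_m = K_s·8F_mD/(πd³) = 1.0531 × 261.86 = 275.76 MPa
Soderberg: 1/n_f = τ_a/S_se + τ_m/S_sy = 165.65/451 + 275.76/810 = 0.36730 + 0.34045 = 0.70775
n_f = 1/0.70775 = 1.413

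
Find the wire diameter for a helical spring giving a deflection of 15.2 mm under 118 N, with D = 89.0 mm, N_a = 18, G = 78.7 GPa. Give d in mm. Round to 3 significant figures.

10.0 mm

Required rate k = F/δ = 118/15.2 = 7.7632 N/mm
d = (8D³N_a·k / G)^(1/4) = (8·89.0³·18·7.7632 / (78.7×10³))^0.25
  = (10014)^0.25 = 10.0034 mm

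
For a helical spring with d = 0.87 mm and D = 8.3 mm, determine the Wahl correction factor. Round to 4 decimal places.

C = D/d = 8.3/0.87 = 9.5402
K_W = (4C−1)/(4C−4) + 0.615/C = 37.161/34.161 + 0.0645 = 1.1523

1.1523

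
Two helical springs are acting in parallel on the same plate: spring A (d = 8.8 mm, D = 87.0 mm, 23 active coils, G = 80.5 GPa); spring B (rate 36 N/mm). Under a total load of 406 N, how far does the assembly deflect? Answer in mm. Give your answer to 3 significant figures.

10.2 mm

k_A = Gd⁴/(8D³N_a) = (80.5×10³)(8.8⁴)/(8·87.0³·23) = 3.9843 N/mm
Parallel: k_eq = 3.9843 + 36 = 39.984 N/mm
δ = F/k_eq = 406/39.984 = 10.154 mm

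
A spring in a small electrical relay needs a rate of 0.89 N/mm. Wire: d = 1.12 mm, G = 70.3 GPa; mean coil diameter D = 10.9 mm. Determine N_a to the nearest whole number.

N_a = Gd⁴/(8D³k) = (70.3×10³ × 1.12⁴)/(8 × 10.9³ × 0.89)
    = 110618 / 9220.61 = 12 → 12 coils

12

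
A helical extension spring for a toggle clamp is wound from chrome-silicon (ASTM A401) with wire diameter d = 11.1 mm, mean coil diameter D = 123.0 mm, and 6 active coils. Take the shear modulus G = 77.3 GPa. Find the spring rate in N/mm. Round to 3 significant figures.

13.1 N/mm

k = Gd⁴/(8D³N_a) = (77.3×10³ × 11.1⁴) / (8 × 123.0³ × 6)
  = 1.17347e+09 / 8.93216e+07 = 13.138 N/mm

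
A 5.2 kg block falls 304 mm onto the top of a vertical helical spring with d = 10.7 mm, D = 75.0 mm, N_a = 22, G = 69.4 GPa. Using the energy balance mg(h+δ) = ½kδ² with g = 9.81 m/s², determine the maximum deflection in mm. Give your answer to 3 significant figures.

k = Gd⁴/(8D³N_a) = (69.4×10³)(10.7⁴)/(8·75.0³·22) = 12.252 N/mm
W = mg = 5.2 × 9.81 = 51.012 N
½kδ² − Wδ − Wh = 0 → δ = (W + √(W² + 2kWh))/k
δ = (51.012 + √(2602.2 + 379992))/12.252 = (51.012 + 618.54)/12.252 = 54.65 mm

54.6 mm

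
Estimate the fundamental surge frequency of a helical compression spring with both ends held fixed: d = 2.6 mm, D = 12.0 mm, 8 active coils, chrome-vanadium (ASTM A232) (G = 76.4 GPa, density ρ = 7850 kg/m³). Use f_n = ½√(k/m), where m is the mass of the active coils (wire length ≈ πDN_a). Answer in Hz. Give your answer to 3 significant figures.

792 Hz

k = Gd⁴/(8D³N_a) = (76.4×10³)(2.6⁴)/(8·12.0³·8) = 31.569 N/mm = 31569 N/m
Wire length L = πDN_a = π·12.0·8 = 301.59 mm
m = ρ·(πd²/4)·L = 7850 × 5.3093×10⁻⁶ m² × 0.30159 m = 0.01257 kg
f_n = ½√(k/m) = 0.5·√(31569/0.01257) = 0.5·√(2.5115e+06) = 792.39 Hz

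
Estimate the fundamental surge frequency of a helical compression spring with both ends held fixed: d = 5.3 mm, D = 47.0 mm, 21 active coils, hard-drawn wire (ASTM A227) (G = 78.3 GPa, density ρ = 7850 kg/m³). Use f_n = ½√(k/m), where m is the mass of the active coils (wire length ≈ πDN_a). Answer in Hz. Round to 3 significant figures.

k = Gd⁴/(8D³N_a) = (78.3×10³)(5.3⁴)/(8·47.0³·21) = 3.5421 N/mm = 3542.1 N/m
Wire length L = πDN_a = π·47.0·21 = 3100.8 mm
m = ρ·(πd²/4)·L = 7850 × 22.062×10⁻⁶ m² × 3.1008 m = 0.537 kg
f_n = ½√(k/m) = 0.5·√(3542.1/0.537) = 0.5·√(6596.1) = 40.608 Hz

40.6 Hz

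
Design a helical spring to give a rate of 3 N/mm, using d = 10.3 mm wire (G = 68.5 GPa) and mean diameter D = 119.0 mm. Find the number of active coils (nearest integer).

19

N_a = Gd⁴/(8D³k) = (68.5×10³ × 10.3⁴)/(8 × 119.0³ × 3)
    = 7.70974e+08 / 4.04438e+07 = 19.06 → 19 coils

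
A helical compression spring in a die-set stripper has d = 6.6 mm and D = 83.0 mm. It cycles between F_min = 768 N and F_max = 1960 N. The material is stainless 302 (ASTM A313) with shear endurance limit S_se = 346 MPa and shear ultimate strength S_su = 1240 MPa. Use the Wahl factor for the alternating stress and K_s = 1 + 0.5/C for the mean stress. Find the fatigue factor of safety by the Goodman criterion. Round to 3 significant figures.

0.444

C = D/d = 83.0/6.6 = 12.5758; K_W = (4C−1)/(4C−4)+0.615/C = 1.1137; K_s = 1+0.5/C = 1.0398
F_a = (F_max−F_min)/2 = 596 N; F_m = (F_max+F_min)/2 = 1364 N
τ_a = K_W·8F_aD/(πd³) = 1.1137 × 438.16 = 487.98 MPa
τ_m = K_s·8F_mD/(πd³) = 1.0398 × 1002.8 = 1042.6 MPa
Goodman: 1/n_f = τ_a/S_se + τ_m/S_su = 487.98/346 + 1042.6/1240 = 1.41034 + 0.84084 = 2.2512
n_f = 1/2.2512 = 0.4442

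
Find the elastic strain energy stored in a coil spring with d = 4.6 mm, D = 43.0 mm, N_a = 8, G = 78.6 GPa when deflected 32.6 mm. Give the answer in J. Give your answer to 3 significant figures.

k = Gd⁴/(8D³N_a) = (78.6×10³)(4.6⁴)/(8·43.0³·8) = 6.9162 N/mm
U = ½kδ² = 0.5 × 6.9162 × 32.6² = 3675.1 N·mm = 3.6751 J

3.68 J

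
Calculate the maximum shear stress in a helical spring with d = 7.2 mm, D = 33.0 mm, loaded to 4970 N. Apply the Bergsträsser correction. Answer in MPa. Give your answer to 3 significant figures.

Spring index C = D/d = 33.0/7.2 = 4.5833
K_B = (4C+2)/(4C−3) = 20.333/15.333 = 1.3261
τ₀ = 8FD/(πd³) = 8·4970·33.0/(π·7.2³) = 1.31208e+06/1172.6 = 1119 MPa
τ_max = K·τ₀ = 1.3261 × 1119 = 1483.8 MPa

1480 MPa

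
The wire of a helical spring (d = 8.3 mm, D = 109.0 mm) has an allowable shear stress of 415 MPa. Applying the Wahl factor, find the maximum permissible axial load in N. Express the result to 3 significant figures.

C = D/d = 109.0/8.3 = 13.1325
K_W = (4C−1)/(4C−4) + 0.615/C = 51.530/48.530 + 0.0468 = 1.1086
τ_max = K·8FD/(πd³) → F_max = τ_allow·πd³/(8DK)
F_max = 415·π·8.3³/(8·109.0·1.1086) = 7.4547e+05/966.74 = 771.12 N

771 N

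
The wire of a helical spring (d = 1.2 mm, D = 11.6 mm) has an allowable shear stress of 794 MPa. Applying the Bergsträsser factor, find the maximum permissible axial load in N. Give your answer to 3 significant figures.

C = D/d = 11.6/1.2 = 9.6667
K_B = (4C+2)/(4C−3) = 40.667/35.667 = 1.1402
τ_max = K·8FD/(πd³) → F_max = τ_allow·πd³/(8DK)
F_max = 794·π·1.2³/(8·11.6·1.1402) = 4310.4/105.81 = 40.737 N

40.7 N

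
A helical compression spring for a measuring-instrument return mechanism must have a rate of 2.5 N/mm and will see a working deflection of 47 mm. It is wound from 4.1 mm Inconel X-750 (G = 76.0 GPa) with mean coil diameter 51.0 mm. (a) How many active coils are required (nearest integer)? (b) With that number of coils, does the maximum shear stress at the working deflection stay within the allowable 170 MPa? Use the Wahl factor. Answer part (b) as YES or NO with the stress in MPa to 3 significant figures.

(a) 8 coils; (b) NO, τ_max = 250 MPa

N_a = Gd⁴/(8D³k) = (76.0×10³)(4.1⁴)/(8·51.0³·2.5) = 8.095 → N_a = 8
Actual rate k = Gd⁴/(8D³·8) = 2.5296 N/mm
Working load F = kδ = 2.5296·47 = 118.89 N
C = 51.0/4.1 = 12.4390; K_W = (4C−1)/(4C−4)+0.615/C = 1.1150
τ_max = K_W·8FD/(πd³) = 1.1150·224.03 = 249.8 MPa
τ_max > 170 MPa → exceeds allowable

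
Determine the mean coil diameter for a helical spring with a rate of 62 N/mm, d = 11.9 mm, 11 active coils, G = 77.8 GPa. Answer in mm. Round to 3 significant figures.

D = (Gd⁴/(8N_a·k))^(1/3) = (77.8×10³·11.9⁴/(8·11·62))^(1/3)
  = (285952)^(1/3) = 65.8816 mm

65.9 mm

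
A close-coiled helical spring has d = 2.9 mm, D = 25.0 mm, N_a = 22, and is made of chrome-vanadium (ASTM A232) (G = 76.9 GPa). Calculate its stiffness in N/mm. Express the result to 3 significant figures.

k = Gd⁴/(8D³N_a) = (76.9×10³ × 2.9⁴) / (8 × 25.0³ × 22)
  = 5.43899e+06 / 2.75e+06 = 1.9778 N/mm

1.98 N/mm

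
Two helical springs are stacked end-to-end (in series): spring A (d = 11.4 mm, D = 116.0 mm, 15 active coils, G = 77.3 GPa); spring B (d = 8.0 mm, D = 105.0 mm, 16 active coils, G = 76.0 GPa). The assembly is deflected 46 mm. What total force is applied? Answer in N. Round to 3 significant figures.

74.3 N

k_A = Gd⁴/(8D³N_a) = (77.3×10³)(11.4⁴)/(8·116.0³·15) = 6.9702 N/mm
k_B = Gd⁴/(8D³N_a) = (76.0×10³)(8.0⁴)/(8·105.0³·16) = 2.1009 N/mm
Series: 1/k_eq = 1/6.9702 + 1/2.1009 = 0.61947; k_eq = 1.6143 N/mm
F = k_eq·δ = 1.6143·46 = 74.258 N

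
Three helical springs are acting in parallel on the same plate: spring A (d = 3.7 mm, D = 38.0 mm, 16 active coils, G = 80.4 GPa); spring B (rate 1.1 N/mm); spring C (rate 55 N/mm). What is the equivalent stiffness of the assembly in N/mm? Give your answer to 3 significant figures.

58.2 N/mm

k_A = Gd⁴/(8D³N_a) = (80.4×10³)(3.7⁴)/(8·38.0³·16) = 2.1454 N/mm
Parallel: k_eq = 2.1454 + 1.1 + 55 = 58.245 N/mm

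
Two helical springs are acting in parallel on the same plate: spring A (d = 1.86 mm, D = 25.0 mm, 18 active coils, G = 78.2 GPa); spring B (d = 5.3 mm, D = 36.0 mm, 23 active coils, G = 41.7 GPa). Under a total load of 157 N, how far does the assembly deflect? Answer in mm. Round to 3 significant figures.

37.0 mm

k_A = Gd⁴/(8D³N_a) = (78.2×10³)(1.86⁴)/(8·25.0³·18) = 0.41598 N/mm
k_B = Gd⁴/(8D³N_a) = (41.7×10³)(5.3⁴)/(8·36.0³·23) = 3.8328 N/mm
Parallel: k_eq = 0.41598 + 3.8328 = 4.2488 N/mm
δ = F/k_eq = 157/4.2488 = 36.952 mm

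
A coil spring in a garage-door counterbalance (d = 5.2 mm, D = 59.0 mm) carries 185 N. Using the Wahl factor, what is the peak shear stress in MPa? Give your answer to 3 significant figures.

Spring index C = D/d = 59.0/5.2 = 11.3462
K_W = (4C−1)/(4C−4) + 0.615/C = 44.385/41.385 + 0.0542 = 1.1267
τ₀ = 8FD/(πd³) = 8·185·59.0/(π·5.2³) = 87320/441.73 = 197.68 MPa
τ_max = K·τ₀ = 1.1267 × 197.68 = 222.72 MPa

223 MPa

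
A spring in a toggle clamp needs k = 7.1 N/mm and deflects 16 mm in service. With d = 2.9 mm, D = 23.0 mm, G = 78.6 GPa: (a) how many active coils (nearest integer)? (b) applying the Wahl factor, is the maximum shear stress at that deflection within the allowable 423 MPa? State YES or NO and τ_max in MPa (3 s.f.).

(a) 8 coils; (b) YES, τ_max = 325 MPa

N_a = Gd⁴/(8D³k) = (78.6×10³)(2.9⁴)/(8·23.0³·7.1) = 8.044 → N_a = 8
Actual rate k = Gd⁴/(8D³·8) = 7.1392 N/mm
Working load F = kδ = 7.1392·16 = 114.23 N
C = 23.0/2.9 = 7.9310; K_W = (4C−1)/(4C−4)+0.615/C = 1.1858
τ_max = K_W·8FD/(πd³) = 1.1858·274.31 = 325.27 MPa
τ_max ≤ 423 MPa → acceptable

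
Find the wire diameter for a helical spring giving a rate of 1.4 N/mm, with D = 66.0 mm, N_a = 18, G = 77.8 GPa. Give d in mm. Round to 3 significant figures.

5.22 mm

d = (8D³N_a·k / G)^(1/4) = (8·66.0³·18·1.4 / (77.8×10³))^0.25
  = (744.98)^0.25 = 5.2244 mm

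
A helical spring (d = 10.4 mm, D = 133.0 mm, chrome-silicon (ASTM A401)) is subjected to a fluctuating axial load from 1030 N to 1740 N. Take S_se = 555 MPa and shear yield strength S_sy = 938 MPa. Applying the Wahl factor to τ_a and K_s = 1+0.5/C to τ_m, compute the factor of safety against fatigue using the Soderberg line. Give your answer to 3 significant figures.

1.48

C = D/d = 133.0/10.4 = 12.7885; K_W = (4C−1)/(4C−4)+0.615/C = 1.1117; K_s = 1+0.5/C = 1.0391
F_a = (F_max−F_min)/2 = 355 N; F_m = (F_max+F_min)/2 = 1385 N
τ_a = K_W·8F_aD/(πd³) = 1.1117 × 106.89 = 118.83 MPa
τ_m = K_s·8F_mD/(πd³) = 1.0391 × 417.01 = 433.31 MPa
Soderberg: 1/n_f = τ_a/S_se + τ_m/S_sy = 118.83/555 + 433.31/938 = 0.21410 + 0.46195 = 0.67605
n_f = 1/0.67605 = 1.479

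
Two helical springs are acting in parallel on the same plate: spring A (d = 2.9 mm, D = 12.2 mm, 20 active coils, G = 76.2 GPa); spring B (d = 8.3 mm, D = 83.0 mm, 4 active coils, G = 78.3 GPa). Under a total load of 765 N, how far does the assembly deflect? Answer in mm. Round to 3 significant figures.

19.7 mm

k_A = Gd⁴/(8D³N_a) = (76.2×10³)(2.9⁴)/(8·12.2³·20) = 18.55 N/mm
k_B = Gd⁴/(8D³N_a) = (78.3×10³)(8.3⁴)/(8·83.0³·4) = 20.309 N/mm
Parallel: k_eq = 18.55 + 20.309 = 38.859 N/mm
δ = F/k_eq = 765/38.859 = 19.686 mm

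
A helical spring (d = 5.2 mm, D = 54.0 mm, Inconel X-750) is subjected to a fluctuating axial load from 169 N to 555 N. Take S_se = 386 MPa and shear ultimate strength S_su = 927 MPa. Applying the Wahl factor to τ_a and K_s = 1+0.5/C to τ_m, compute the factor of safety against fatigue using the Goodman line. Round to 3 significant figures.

1.04

C = D/d = 54.0/5.2 = 10.3846; K_W = (4C−1)/(4C−4)+0.615/C = 1.1391; K_s = 1+0.5/C = 1.0481
F_a = (F_max−F_min)/2 = 193 N; F_m = (F_max+F_min)/2 = 362 N
τ_a = K_W·8F_aD/(πd³) = 1.1391 × 188.75 = 215.01 MPa
τ_m = K_s·8F_mD/(πd³) = 1.0481 × 354.02 = 371.07 MPa
Goodman: 1/n_f = τ_a/S_se + τ_m/S_su = 215.01/386 + 371.07/927 = 0.55702 + 0.40029 = 0.95731
n_f = 1/0.95731 = 1.045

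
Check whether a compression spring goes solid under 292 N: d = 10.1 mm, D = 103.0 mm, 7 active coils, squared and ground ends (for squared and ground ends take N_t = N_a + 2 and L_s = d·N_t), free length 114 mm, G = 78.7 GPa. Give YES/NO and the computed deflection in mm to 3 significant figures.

k = Gd⁴/(8D³N_a) = (78.7×10³)(10.1⁴)/(8·103.0³·7) = 13.383 N/mm
N_t = 9; L_s = 10.1·9 = 90.9 mm; δ_solid = L₀ − L_s = 114 − 90.9 = 23.1 mm
δ = F/k = 292/13.383 = 21.818 mm
δ < δ_solid → spring does not go solid

NO, δ = 21.8 mm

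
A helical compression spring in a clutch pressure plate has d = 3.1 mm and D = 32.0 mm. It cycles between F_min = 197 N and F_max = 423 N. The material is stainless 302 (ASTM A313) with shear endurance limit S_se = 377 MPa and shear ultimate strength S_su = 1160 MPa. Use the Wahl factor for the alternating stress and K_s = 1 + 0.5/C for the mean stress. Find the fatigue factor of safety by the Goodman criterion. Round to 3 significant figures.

C = D/d = 32.0/3.1 = 10.3226; K_W = (4C−1)/(4C−4)+0.615/C = 1.1400; K_s = 1+0.5/C = 1.0484
F_a = (F_max−F_min)/2 = 113 N; F_m = (F_max+F_min)/2 = 310 N
τ_a = K_W·8F_aD/(πd³) = 1.1400 × 309.09 = 352.37 MPa
τ_m = K_s·8F_mD/(πd³) = 1.0484 × 847.94 = 889.02 MPa
Goodman: 1/n_f = τ_a/S_se + τ_m/S_su = 352.37/377 + 889.02/1160 = 0.93467 + 0.76639 = 1.7011
n_f = 1/1.7011 = 0.5879

0.588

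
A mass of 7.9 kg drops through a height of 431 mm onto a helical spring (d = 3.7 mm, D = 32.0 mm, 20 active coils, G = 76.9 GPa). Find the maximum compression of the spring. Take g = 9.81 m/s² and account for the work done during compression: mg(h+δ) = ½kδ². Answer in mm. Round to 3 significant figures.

k = Gd⁴/(8D³N_a) = (76.9×10³)(3.7⁴)/(8·32.0³·20) = 2.7489 N/mm
W = mg = 7.9 × 9.81 = 77.499 N
½kδ² − Wδ − Wh = 0 → δ = (W + √(W² + 2kWh))/k
δ = (77.499 + √(6006.1 + 183640))/2.7489 = (77.499 + 435.48)/2.7489 = 186.61 mm

187 mm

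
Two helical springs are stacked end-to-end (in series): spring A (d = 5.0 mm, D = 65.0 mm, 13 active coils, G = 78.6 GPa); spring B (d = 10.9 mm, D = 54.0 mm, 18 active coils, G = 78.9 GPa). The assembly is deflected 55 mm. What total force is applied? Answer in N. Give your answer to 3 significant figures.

91.4 N

k_A = Gd⁴/(8D³N_a) = (78.6×10³)(5.0⁴)/(8·65.0³·13) = 1.72 N/mm
k_B = Gd⁴/(8D³N_a) = (78.9×10³)(10.9⁴)/(8·54.0³·18) = 49.118 N/mm
Series: 1/k_eq = 1/1.72 + 1/49.118 = 0.60175; k_eq = 1.6618 N/mm
F = k_eq·δ = 1.6618·55 = 91.4 N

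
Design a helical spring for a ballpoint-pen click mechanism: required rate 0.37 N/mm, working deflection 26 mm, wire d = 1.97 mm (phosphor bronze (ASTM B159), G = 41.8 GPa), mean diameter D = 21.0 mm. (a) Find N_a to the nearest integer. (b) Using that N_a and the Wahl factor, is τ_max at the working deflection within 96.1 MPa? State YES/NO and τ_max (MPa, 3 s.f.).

(a) 23 coils; (b) YES, τ_max = 76.3 MPa

N_a = Gd⁴/(8D³k) = (41.8×10³)(1.97⁴)/(8·21.0³·0.37) = 22.97 → N_a = 23
Actual rate k = Gd⁴/(8D³·23) = 0.36946 N/mm
Working load F = kδ = 0.36946·26 = 9.6059 N
C = 21.0/1.97 = 10.6599; K_W = (4C−1)/(4C−4)+0.615/C = 1.1353
τ_max = K_W·8FD/(πd³) = 1.1353·67.189 = 76.282 MPa
τ_max ≤ 96.1 MPa → acceptable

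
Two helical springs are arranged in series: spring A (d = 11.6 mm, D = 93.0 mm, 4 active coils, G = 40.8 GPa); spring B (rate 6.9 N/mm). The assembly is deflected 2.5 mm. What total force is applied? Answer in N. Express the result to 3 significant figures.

13.9 N

k_A = Gd⁴/(8D³N_a) = (40.8×10³)(11.6⁴)/(8·93.0³·4) = 28.701 N/mm
Series: 1/k_eq = 1/28.701 + 1/6.9 = 0.17977; k_eq = 5.5627 N/mm
F = k_eq·δ = 5.5627·2.5 = 13.907 N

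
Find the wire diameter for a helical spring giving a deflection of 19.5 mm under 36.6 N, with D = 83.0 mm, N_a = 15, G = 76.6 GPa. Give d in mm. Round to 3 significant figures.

Required rate k = F/δ = 36.6/19.5 = 1.8769 N/mm
d = (8D³N_a·k / G)^(1/4) = (8·83.0³·15·1.8769 / (76.6×10³))^0.25
  = (1681.3)^0.25 = 6.4034 mm

6.40 mm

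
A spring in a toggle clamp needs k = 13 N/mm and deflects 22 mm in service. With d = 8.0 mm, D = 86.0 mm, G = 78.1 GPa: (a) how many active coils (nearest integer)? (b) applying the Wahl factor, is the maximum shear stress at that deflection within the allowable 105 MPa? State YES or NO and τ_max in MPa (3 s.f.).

N_a = Gd⁴/(8D³k) = (78.1×10³)(8.0⁴)/(8·86.0³·13) = 4.836 → N_a = 5
Actual rate k = Gd⁴/(8D³·5) = 12.573 N/mm
Working load F = kδ = 12.573·22 = 276.62 N
C = 86.0/8.0 = 10.7500; K_W = (4C−1)/(4C−4)+0.615/C = 1.1341
τ_max = K_W·8FD/(πd³) = 1.1341·118.32 = 134.19 MPa
τ_max > 105 MPa → exceeds allowable

(a) 5 coils; (b) NO, τ_max = 134 MPa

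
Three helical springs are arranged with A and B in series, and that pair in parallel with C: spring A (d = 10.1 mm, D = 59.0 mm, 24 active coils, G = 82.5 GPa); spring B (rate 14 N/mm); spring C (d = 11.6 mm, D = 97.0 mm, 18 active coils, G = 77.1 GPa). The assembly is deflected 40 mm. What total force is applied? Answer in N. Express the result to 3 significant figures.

766 N

k_A = Gd⁴/(8D³N_a) = (82.5×10³)(10.1⁴)/(8·59.0³·24) = 21.771 N/mm
k_C = Gd⁴/(8D³N_a) = (77.1×10³)(11.6⁴)/(8·97.0³·18) = 10.622 N/mm
Springs A,B series: k_AB = 1/(1/21.771+1/14) = 8.5207 N/mm; parallel with C: k_eq = 8.5207+10.622 = 19.143 N/mm
F = k_eq·δ = 19.143·40 = 765.71 N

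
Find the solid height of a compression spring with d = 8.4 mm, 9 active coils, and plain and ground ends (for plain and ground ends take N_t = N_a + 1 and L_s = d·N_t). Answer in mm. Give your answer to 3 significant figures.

plain and ground ends: N_t = N_a + 1 = 9 + 1 = 10
L_s = d·N_t = 8.4 × 10 = 84 mm

84.0 mm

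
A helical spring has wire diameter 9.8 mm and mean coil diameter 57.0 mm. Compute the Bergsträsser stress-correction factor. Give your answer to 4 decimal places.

C = D/d = 57.0/9.8 = 5.8163
K_B = (4C+2)/(4C−3) = 25.265/20.265 = 1.2467

1.2467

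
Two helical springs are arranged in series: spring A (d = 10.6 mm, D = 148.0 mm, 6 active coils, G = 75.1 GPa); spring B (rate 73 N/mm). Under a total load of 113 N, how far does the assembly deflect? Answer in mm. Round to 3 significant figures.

20.1 mm

k_A = Gd⁴/(8D³N_a) = (75.1×10³)(10.6⁴)/(8·148.0³·6) = 6.0931 N/mm
Series: 1/k_eq = 1/6.0931 + 1/73 = 0.17782; k_eq = 5.6237 N/mm
δ = F/k_eq = 113/5.6237 = 20.094 mm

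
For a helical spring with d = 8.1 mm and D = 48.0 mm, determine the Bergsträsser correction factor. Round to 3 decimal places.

1.242

C = D/d = 48.0/8.1 = 5.9259
K_B = (4C+2)/(4C−3) = 25.704/20.704 = 1.2415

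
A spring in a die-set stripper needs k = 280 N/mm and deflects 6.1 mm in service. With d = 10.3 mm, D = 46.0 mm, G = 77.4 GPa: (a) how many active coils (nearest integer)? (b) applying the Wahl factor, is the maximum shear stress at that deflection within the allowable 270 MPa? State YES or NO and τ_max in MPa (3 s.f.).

(a) 4 coils; (b) YES, τ_max = 248 MPa

N_a = Gd⁴/(8D³k) = (77.4×10³)(10.3⁴)/(8·46.0³·280) = 3.995 → N_a = 4
Actual rate k = Gd⁴/(8D³·4) = 279.68 N/mm
Working load F = kδ = 279.68·6.1 = 1706.1 N
C = 46.0/10.3 = 4.4660; K_W = (4C−1)/(4C−4)+0.615/C = 1.3541
τ_max = K_W·8FD/(πd³) = 1.3541·182.89 = 247.65 MPa
τ_max ≤ 270 MPa → acceptable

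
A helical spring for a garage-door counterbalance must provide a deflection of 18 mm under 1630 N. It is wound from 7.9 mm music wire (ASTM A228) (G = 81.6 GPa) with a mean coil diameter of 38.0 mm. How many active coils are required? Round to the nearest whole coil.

Required rate k = F/δ = 1630/18 = 90.556 N/mm
N_a = Gd⁴/(8D³k) = (81.6×10³ × 7.9⁴)/(8 × 38.0³ × 90.556)
    = 3.17833e+08 / 3.97517e+07 = 7.995 → 8 coils

8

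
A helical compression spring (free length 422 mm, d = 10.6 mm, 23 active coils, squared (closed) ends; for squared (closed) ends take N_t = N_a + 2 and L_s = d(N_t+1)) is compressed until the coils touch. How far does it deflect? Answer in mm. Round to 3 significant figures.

146 mm

N_t = 25; L_s = 10.6·26 = 275.6 mm
δ_solid = L₀ − L_s = 422 − 275.6 = 146.4 mm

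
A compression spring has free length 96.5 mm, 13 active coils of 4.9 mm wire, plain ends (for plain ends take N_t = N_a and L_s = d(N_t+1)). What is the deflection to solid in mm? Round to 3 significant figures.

27.9 mm

N_t = 13; L_s = 4.9·14 = 68.6 mm
δ_solid = L₀ − L_s = 96.5 − 68.6 = 27.9 mm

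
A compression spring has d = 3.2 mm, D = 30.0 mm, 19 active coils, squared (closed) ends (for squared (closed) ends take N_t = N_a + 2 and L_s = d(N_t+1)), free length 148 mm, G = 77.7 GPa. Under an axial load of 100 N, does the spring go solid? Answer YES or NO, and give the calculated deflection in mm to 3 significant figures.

k = Gd⁴/(8D³N_a) = (77.7×10³)(3.2⁴)/(8·30.0³·19) = 1.9852 N/mm
N_t = 21; L_s = 3.2·22 = 70.4 mm; δ_solid = L₀ − L_s = 148 − 70.4 = 77.6 mm
δ = F/k = 100/1.9852 = 50.372 mm
δ < δ_solid → spring does not go solid

NO, δ = 50.4 mm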